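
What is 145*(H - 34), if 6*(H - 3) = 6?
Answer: -4350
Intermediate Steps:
H = 4 (H = 3 + (⅙)*6 = 3 + 1 = 4)
145*(H - 34) = 145*(4 - 34) = 145*(-30) = -4350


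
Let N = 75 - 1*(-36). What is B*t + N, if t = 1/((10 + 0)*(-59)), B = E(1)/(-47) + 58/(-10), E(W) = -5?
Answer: 7695744/69325 ≈ 111.01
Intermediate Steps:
B = -1338/235 (B = -5/(-47) + 58/(-10) = -5*(-1/47) + 58*(-⅒) = 5/47 - 29/5 = -1338/235 ≈ -5.6936)
N = 111 (N = 75 + 36 = 111)
t = -1/590 (t = -1/59/10 = (⅒)*(-1/59) = -1/590 ≈ -0.0016949)
B*t + N = -1338/235*(-1/590) + 111 = 669/69325 + 111 = 7695744/69325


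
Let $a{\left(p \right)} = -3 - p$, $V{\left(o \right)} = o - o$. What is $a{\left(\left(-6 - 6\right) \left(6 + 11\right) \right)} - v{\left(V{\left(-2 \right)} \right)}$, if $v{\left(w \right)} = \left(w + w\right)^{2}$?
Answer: $201$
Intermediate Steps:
$V{\left(o \right)} = 0$
$v{\left(w \right)} = 4 w^{2}$ ($v{\left(w \right)} = \left(2 w\right)^{2} = 4 w^{2}$)
$a{\left(\left(-6 - 6\right) \left(6 + 11\right) \right)} - v{\left(V{\left(-2 \right)} \right)} = \left(-3 - \left(-6 - 6\right) \left(6 + 11\right)\right) - 4 \cdot 0^{2} = \left(-3 - \left(-12\right) 17\right) - 4 \cdot 0 = \left(-3 - -204\right) - 0 = \left(-3 + 204\right) + 0 = 201 + 0 = 201$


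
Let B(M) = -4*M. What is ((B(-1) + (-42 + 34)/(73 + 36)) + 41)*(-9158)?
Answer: -44846726/109 ≈ -4.1144e+5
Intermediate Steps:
((B(-1) + (-42 + 34)/(73 + 36)) + 41)*(-9158) = ((-4*(-1) + (-42 + 34)/(73 + 36)) + 41)*(-9158) = ((4 - 8/109) + 41)*(-9158) = (428/109 + 41)*(-9158) = (4897/109)*(-9158) = -44846726/109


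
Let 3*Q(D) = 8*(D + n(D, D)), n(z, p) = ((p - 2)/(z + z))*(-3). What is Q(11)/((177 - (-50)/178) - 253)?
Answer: -76540/222387 ≈ -0.34417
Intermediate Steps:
n(z, p) = -3*(-2 + p)/(2*z) (n(z, p) = ((-2 + p)/((2*z)))*(-3) = ((-2 + p)*(1/(2*z)))*(-3) = ((-2 + p)/(2*z))*(-3) = -3*(-2 + p)/(2*z))
Q(D) = 8*D/3 + 4*(2 - D)/D (Q(D) = (8*(D + 3*(2 - D)/(2*D)))/3 = (8*D + 12*(2 - D)/D)/3 = 8*D/3 + 4*(2 - D)/D)
Q(11)/((177 - (-50)/178) - 253) = (-4 + 8/11 + (8/3)*11)/((177 - (-50)/178) - 253) = (-4 + 8*(1/11) + 88/3)/((177 - (-50)/178) - 253) = (-4 + 8/11 + 88/3)/((177 - 1*(-25/89)) - 253) = (860/33)/((177 + 25/89) - 253) = (860/33)/(15778/89 - 253) = (860/33)/(-6739/89) = -89/6739*860/33 = -76540/222387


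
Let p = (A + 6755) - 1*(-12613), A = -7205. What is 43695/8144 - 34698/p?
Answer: 248881773/99055472 ≈ 2.5126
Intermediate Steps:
p = 12163 (p = (-7205 + 6755) - 1*(-12613) = -450 + 12613 = 12163)
43695/8144 - 34698/p = 43695/8144 - 34698/12163 = 248881773/99055472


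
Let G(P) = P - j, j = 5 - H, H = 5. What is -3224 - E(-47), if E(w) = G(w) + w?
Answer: -3130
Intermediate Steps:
j = 0 (j = 5 - 1*5 = 5 - 5 = 0)
G(P) = P (G(P) = P - 1*0 = P + 0 = P)
E(w) = 2*w (E(w) = w + w = 2*w)
-3224 - E(-47) = -3224 - 2*(-47) = -3224 - 1*(-94) = -3224 + 94 = -3130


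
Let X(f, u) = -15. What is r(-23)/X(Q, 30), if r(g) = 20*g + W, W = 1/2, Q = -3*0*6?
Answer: 919/30 ≈ 30.633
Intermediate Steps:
Q = 0 (Q = 0*6 = 0)
W = ½ ≈ 0.50000
r(g) = ½ + 20*g (r(g) = 20*g + ½ = ½ + 20*g)
r(-23)/X(Q, 30) = (½ + 20*(-23))/(-15) = (½ - 460)*(-1/15) = -919/2*(-1/15) = 919/30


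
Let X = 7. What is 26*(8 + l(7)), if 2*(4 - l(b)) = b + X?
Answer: 130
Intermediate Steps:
l(b) = ½ - b/2 (l(b) = 4 - (b + 7)/2 = 4 - (7 + b)/2 = 4 + (-7/2 - b/2) = ½ - b/2)
26*(8 + l(7)) = 26*(8 + (½ - ½*7)) = 26*(8 + (½ - 7/2)) = 26*(8 - 3) = 26*5 = 130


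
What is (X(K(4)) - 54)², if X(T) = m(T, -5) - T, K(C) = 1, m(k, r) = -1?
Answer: 3136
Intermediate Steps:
X(T) = -1 - T
(X(K(4)) - 54)² = ((-1 - 1*1) - 54)² = ((-1 - 1) - 54)² = (-2 - 54)² = (-56)² = 3136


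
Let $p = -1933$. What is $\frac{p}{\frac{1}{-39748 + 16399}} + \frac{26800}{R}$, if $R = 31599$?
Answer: $\frac{1426177190383}{31599} \approx 4.5134 \cdot 10^{7}$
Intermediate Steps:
$\frac{p}{\frac{1}{-39748 + 16399}} + \frac{26800}{R} = - \frac{1933}{\frac{1}{-39748 + 16399}} + \frac{26800}{31599} = - \frac{1933}{\frac{1}{-23349}} + 26800 \cdot \frac{1}{31599} = - \frac{1933}{- \frac{1}{23349}} + \frac{26800}{31599} = \left(-1933\right) \left(-23349\right) + \frac{26800}{31599} = 45133617 + \frac{26800}{31599} = \frac{1426177190383}{31599}$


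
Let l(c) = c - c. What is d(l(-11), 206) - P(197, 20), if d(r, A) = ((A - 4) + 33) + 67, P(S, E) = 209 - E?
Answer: 113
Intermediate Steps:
l(c) = 0
d(r, A) = 96 + A (d(r, A) = ((-4 + A) + 33) + 67 = (29 + A) + 67 = 96 + A)
d(l(-11), 206) - P(197, 20) = (96 + 206) - (209 - 1*20) = 302 - (209 - 20) = 302 - 1*189 = 302 - 189 = 113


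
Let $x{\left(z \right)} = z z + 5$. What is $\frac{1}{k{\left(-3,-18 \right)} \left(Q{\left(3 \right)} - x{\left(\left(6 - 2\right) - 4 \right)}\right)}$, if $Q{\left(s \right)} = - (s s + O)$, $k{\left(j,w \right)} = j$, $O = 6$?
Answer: $\frac{1}{60} \approx 0.016667$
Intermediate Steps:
$x{\left(z \right)} = 5 + z^{2}$ ($x{\left(z \right)} = z^{2} + 5 = 5 + z^{2}$)
$Q{\left(s \right)} = -6 - s^{2}$ ($Q{\left(s \right)} = - (s s + 6) = - (s^{2} + 6) = - (6 + s^{2}) = -6 - s^{2}$)
$\frac{1}{k{\left(-3,-18 \right)} \left(Q{\left(3 \right)} - x{\left(\left(6 - 2\right) - 4 \right)}\right)} = \frac{1}{\left(-3\right) \left(\left(-6 - 3^{2}\right) - \left(5 + \left(\left(6 - 2\right) - 4\right)^{2}\right)\right)} = \frac{1}{\left(-3\right) \left(\left(-6 - 9\right) - \left(5 + \left(4 - 4\right)^{2}\right)\right)} = \frac{1}{\left(-3\right) \left(\left(-6 - 9\right) - \left(5 + 0^{2}\right)\right)} = \frac{1}{\left(-3\right) \left(-15 - \left(5 + 0\right)\right)} = \frac{1}{\left(-3\right) \left(-15 - 5\right)} = \frac{1}{\left(-3\right) \left(-20\right)} = \frac{1}{60}$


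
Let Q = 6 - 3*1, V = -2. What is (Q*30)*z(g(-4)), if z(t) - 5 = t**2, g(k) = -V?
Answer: 810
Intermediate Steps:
Q = 3 (Q = 6 - 3 = 3)
g(k) = 2 (g(k) = -1*(-2) = 2)
z(t) = 5 + t**2
(Q*30)*z(g(-4)) = (3*30)*(5 + 2**2) = 90*(5 + 4) = 90*9 = 810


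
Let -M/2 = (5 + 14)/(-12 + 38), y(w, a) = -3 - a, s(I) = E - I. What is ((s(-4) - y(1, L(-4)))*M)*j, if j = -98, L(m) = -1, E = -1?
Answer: 9310/13 ≈ 716.15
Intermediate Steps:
s(I) = -1 - I
M = -19/13 (M = -2*(5 + 14)/(-12 + 38) = -38/26 = -2*19/26 = -19/13 ≈ -1.4615)
((s(-4) - y(1, L(-4)))*M)*j = (((-1 - 1*(-4)) - (-3 - 1*(-1)))*(-19/13))*(-98) = (((-1 + 4) - (-3 + 1))*(-19/13))*(-98) = ((3 - 1*(-2))*(-19/13))*(-98) = ((3 + 2)*(-19/13))*(-98) = (5*(-19/13))*(-98) = -95/13*(-98) = 9310/13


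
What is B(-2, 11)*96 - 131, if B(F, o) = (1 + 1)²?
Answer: 253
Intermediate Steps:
B(F, o) = 4 (B(F, o) = 2² = 4)
B(-2, 11)*96 - 131 = 4*96 - 131 = 384 - 131 = 253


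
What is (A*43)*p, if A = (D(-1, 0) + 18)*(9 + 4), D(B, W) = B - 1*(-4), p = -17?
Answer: -199563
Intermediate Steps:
D(B, W) = 4 + B (D(B, W) = B + 4 = 4 + B)
A = 273 (A = ((4 - 1) + 18)*(9 + 4) = (3 + 18)*13 = 21*13 = 273)
(A*43)*p = (273*43)*(-17) = 11739*(-17) = -199563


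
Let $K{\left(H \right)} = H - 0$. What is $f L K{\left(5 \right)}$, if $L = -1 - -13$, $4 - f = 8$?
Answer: $-240$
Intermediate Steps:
$f = -4$ ($f = 4 - 8 = -4$)
$K{\left(H \right)} = H$ ($K{\left(H \right)} = H + 0 = H$)
$L = 12$ ($L = -1 + 13 = 12$)
$f L K{\left(5 \right)} = \left(-4\right) 12 \cdot 5 = \left(-48\right) 5 = -240$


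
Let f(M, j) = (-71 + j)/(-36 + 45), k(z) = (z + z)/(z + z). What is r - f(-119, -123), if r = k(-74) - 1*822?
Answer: -7195/9 ≈ -799.44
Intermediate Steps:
k(z) = 1 (k(z) = (2*z)/((2*z)) = (2*z)*(1/(2*z)) = 1)
f(M, j) = -71/9 + j/9 (f(M, j) = (-71 + j)/9 = (-71 + j)*(1/9) = -71/9 + j/9)
r = -821 (r = 1 - 1*822 = 1 - 822 = -821)
r - f(-119, -123) = -821 - (-71/9 + (1/9)*(-123)) = -821 - (-71/9 - 41/3) = -821 - 1*(-194/9) = -821 + 194/9 = -7195/9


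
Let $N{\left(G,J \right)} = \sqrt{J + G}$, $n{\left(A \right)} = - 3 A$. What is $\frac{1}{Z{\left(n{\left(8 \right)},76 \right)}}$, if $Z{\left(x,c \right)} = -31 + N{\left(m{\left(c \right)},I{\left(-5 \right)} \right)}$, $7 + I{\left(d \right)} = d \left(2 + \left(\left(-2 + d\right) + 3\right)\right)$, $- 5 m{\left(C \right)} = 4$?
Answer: $- \frac{155}{4794} - \frac{\sqrt{55}}{4794} \approx -0.033879$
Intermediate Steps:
$m{\left(C \right)} = - \frac{4}{5}$ ($m{\left(C \right)} = \left(- \frac{1}{5}\right) 4 = - \frac{4}{5}$)
$I{\left(d \right)} = -7 + d \left(3 + d\right)$ ($I{\left(d \right)} = -7 + d \left(2 + \left(\left(-2 + d\right) + 3\right)\right) = -7 + d \left(2 + \left(1 + d\right)\right) = -7 + d \left(3 + d\right)$)
$N{\left(G,J \right)} = \sqrt{G + J}$
$Z{\left(x,c \right)} = -31 + \frac{\sqrt{55}}{5}$ ($Z{\left(x,c \right)} = -31 + \sqrt{- \frac{4}{5} + \left(-7 + \left(-5\right)^{2} + 3 \left(-5\right)\right)} = -31 + \sqrt{- \frac{4}{5} - -3} = -31 + \sqrt{- \frac{4}{5} + 3} = -31 + \sqrt{\frac{11}{5}} = -31 + \frac{\sqrt{55}}{5}$)
$\frac{1}{Z{\left(n{\left(8 \right)},76 \right)}} = \frac{1}{-31 + \frac{\sqrt{55}}{5}}$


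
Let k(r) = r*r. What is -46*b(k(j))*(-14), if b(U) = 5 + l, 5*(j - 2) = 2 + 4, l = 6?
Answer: 7084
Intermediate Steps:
j = 16/5 (j = 2 + (2 + 4)/5 = 2 + (1/5)*6 = 2 + 6/5 = 16/5 ≈ 3.2000)
k(r) = r**2
b(U) = 11 (b(U) = 5 + 6 = 11)
-46*b(k(j))*(-14) = -46*11*(-14) = -506*(-14) = 7084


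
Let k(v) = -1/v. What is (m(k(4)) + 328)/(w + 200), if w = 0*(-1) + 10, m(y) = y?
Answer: 437/280 ≈ 1.5607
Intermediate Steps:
w = 10 (w = 0 + 10 = 10)
(m(k(4)) + 328)/(w + 200) = (-1/4 + 328)/(10 + 200) = (-1*¼ + 328)/210 = (-¼ + 328)*(1/210) = (1311/4)*(1/210) = 437/280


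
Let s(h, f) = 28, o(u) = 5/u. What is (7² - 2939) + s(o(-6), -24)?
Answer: -2862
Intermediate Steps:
(7² - 2939) + s(o(-6), -24) = (7² - 2939) + 28 = (49 - 2939) + 28 = -2890 + 28 = -2862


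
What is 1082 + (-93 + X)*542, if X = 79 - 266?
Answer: -150678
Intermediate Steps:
X = -187
1082 + (-93 + X)*542 = 1082 + (-93 - 187)*542 = 1082 - 280*542 = 1082 - 151760 = -150678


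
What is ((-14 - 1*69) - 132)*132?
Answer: -28380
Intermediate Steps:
((-14 - 1*69) - 132)*132 = ((-14 - 69) - 132)*132 = (-83 - 132)*132 = -215*132 = -28380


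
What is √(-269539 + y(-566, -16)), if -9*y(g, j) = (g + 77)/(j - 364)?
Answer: I*√87573267555/570 ≈ 519.17*I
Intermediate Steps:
y(g, j) = -(77 + g)/(9*(-364 + j)) (y(g, j) = -(g + 77)/(9*(j - 364)) = -(77 + g)/(9*(-364 + j)))
√(-269539 + y(-566, -16)) = √(-269539 + (-77 - 1*(-566))/(9*(-364 - 16))) = √(-269539 + (⅑)*(-77 + 566)/(-380)) = √(-269539 + (⅑)*(-1/380)*489) = √(-269539 - 163/1140) = √(-307274623/1140) = I*√87573267555/570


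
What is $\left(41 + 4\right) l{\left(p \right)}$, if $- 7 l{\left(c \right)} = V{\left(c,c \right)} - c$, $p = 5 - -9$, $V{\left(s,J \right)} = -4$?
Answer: $\frac{810}{7} \approx 115.71$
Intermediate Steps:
$p = 14$ ($p = 5 + 9 = 14$)
$l{\left(c \right)} = \frac{4}{7} + \frac{c}{7}$ ($l{\left(c \right)} = - \frac{-4 - c}{7} = \frac{4}{7} + \frac{c}{7}$)
$\left(41 + 4\right) l{\left(p \right)} = \left(41 + 4\right) \left(\frac{4}{7} + \frac{1}{7} \cdot 14\right) = 45 \left(\frac{4}{7} + 2\right) = 45 \cdot \frac{18}{7} = \frac{810}{7}$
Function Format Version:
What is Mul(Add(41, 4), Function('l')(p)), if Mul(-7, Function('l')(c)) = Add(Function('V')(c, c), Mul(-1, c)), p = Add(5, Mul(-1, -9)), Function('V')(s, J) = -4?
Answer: Rational(810, 7) ≈ 115.71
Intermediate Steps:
p = 14 (p = Add(5, 9) = 14)
Function('l')(c) = Add(Rational(4, 7), Mul(Rational(1, 7), c)) (Function('l')(c) = Mul(Rational(-1, 7), Add(-4, Mul(-1, c))) = Add(Rational(4, 7), Mul(Rational(1, 7), c)))
Mul(Add(41, 4), Function('l')(p)) = Mul(Add(41, 4), Add(Rational(4, 7), Mul(Rational(1, 7), 14))) = Mul(45, Add(Rational(4, 7), 2)) = Mul(45, Rational(18, 7)) = Rational(810, 7)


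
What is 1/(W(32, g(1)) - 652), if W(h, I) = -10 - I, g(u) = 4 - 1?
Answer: -1/665 ≈ -0.0015038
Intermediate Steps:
g(u) = 3
1/(W(32, g(1)) - 652) = 1/((-10 - 1*3) - 652) = 1/((-10 - 3) - 652) = 1/(-13 - 652) = 1/(-665) = -1/665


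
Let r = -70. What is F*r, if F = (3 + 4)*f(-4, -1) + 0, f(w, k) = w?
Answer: 1960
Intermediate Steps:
F = -28 (F = (3 + 4)*(-4) + 0 = 7*(-4) + 0 = -28 + 0 = -28)
F*r = -28*(-70) = 1960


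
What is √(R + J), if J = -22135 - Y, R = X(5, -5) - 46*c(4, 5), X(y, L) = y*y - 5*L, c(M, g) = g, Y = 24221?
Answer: 2*I*√11634 ≈ 215.72*I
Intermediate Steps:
X(y, L) = y² - 5*L
R = -180 (R = (5² - 5*(-5)) - 46*5 = (25 + 25) - 230 = 50 - 230 = -180)
J = -46356 (J = -22135 - 1*24221 = -22135 - 24221 = -46356)
√(R + J) = √(-180 - 46356) = √(-46536) = 2*I*√11634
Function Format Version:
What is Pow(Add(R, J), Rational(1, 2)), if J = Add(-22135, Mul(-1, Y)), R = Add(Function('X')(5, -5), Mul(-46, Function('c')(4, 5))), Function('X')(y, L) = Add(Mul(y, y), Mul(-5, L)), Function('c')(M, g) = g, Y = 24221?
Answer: Mul(2, I, Pow(11634, Rational(1, 2))) ≈ Mul(215.72, I)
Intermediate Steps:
Function('X')(y, L) = Add(Pow(y, 2), Mul(-5, L))
R = -180 (R = Add(Add(Pow(5, 2), Mul(-5, -5)), Mul(-46, 5)) = Add(Add(25, 25), -230) = Add(50, -230) = -180)
J = -46356 (J = Add(-22135, Mul(-1, 24221)) = Add(-22135, -24221) = -46356)
Pow(Add(R, J), Rational(1, 2)) = Pow(Add(-180, -46356), Rational(1, 2)) = Pow(-46536, Rational(1, 2)) = Mul(2, I, Pow(11634, Rational(1, 2)))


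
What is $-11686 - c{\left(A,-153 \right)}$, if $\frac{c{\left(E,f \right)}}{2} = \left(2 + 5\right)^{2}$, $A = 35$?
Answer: $-11784$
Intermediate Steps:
$c{\left(E,f \right)} = 98$ ($c{\left(E,f \right)} = 2 \left(2 + 5\right)^{2} = 2 \cdot 7^{2} = 2 \cdot 49 = 98$)
$-11686 - c{\left(A,-153 \right)} = -11686 - 98 = -11784$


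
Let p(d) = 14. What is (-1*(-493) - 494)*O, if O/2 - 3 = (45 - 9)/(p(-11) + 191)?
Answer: -1302/205 ≈ -6.3512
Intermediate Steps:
O = 1302/205 (O = 6 + 2*((45 - 9)/(14 + 191)) = 6 + 2*(36/205) = 6 + 72/205 = 1302/205 ≈ 6.3512)
(-1*(-493) - 494)*O = (-1*(-493) - 494)*(1302/205) = (493 - 494)*(1302/205) = -1*1302/205 = -1302/205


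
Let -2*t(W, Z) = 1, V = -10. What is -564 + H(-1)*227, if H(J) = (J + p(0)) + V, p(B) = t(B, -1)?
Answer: -6349/2 ≈ -3174.5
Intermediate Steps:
t(W, Z) = -½ (t(W, Z) = -½*1 = -½)
p(B) = -½
H(J) = -21/2 + J (H(J) = (J - ½) - 10 = (-½ + J) - 10 = -21/2 + J)
-564 + H(-1)*227 = -564 + (-21/2 - 1)*227 = -564 - 23/2*227 = -564 - 5221/2 = -6349/2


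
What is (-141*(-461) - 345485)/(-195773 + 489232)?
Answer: -280484/293459 ≈ -0.95579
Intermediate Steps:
(-141*(-461) - 345485)/(-195773 + 489232) = (65001 - 345485)/293459 = -280484*1/293459 = -280484/293459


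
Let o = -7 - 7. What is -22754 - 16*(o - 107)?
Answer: -20818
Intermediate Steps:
o = -14
-22754 - 16*(o - 107) = -22754 - 16*(-14 - 107) = -22754 - 16*(-121) = -22754 + 1936 = -20818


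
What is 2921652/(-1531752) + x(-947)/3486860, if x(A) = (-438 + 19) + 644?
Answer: -84892057071/44508373156 ≈ -1.9073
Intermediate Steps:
x(A) = 225 (x(A) = -419 + 644 = 225)
2921652/(-1531752) + x(-947)/3486860 = 2921652/(-1531752) + 225/3486860 = 2921652*(-1/1531752) + 225*(1/3486860) = -243471/127646 + 45/697372 = -84892057071/44508373156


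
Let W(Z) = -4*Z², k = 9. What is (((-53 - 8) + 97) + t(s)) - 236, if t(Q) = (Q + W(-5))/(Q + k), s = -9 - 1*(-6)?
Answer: -1303/6 ≈ -217.17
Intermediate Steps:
s = -3 (s = -9 + 6 = -3)
t(Q) = (-100 + Q)/(9 + Q) (t(Q) = (Q - 4*(-5)²)/(Q + 9) = (Q - 4*25)/(9 + Q) = (Q - 100)/(9 + Q) = (-100 + Q)/(9 + Q))
(((-53 - 8) + 97) + t(s)) - 236 = (((-53 - 8) + 97) + (-100 - 3)/(9 - 3)) - 236 = ((-61 + 97) - 103/6) - 236 = (36 + (⅙)*(-103)) - 236 = (36 - 103/6) - 236 = 113/6 - 236 = -1303/6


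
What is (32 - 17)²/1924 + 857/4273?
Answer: 2610293/8221252 ≈ 0.31751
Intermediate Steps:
(32 - 17)²/1924 + 857/4273 = 15²*(1/1924) + 857*(1/4273) = 225*(1/1924) + 857/4273 = 225/1924 + 857/4273 = 2610293/8221252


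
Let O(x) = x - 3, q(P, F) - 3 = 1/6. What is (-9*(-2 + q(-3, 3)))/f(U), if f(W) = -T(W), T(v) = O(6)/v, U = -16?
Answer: -56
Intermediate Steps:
q(P, F) = 19/6 (q(P, F) = 3 + 1/6 = 3 + ⅙ = 19/6)
O(x) = -3 + x
T(v) = 3/v (T(v) = (-3 + 6)/v = 3/v)
f(W) = -3/W
(-9*(-2 + q(-3, 3)))/f(U) = (-9*(-2 + 19/6))/((-3/(-16))) = (-9*7/6)/((-3*(-1/16))) = -21/(2*3/16) = -21/2*16/3 = -56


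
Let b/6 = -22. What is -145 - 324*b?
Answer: 42623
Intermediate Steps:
b = -132 (b = 6*(-22) = -132)
-145 - 324*b = -145 - 324*(-132) = -145 + 42768 = 42623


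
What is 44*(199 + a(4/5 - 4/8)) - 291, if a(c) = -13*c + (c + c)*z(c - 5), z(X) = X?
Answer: 204233/25 ≈ 8169.3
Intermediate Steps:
a(c) = -13*c + 2*c*(-5 + c) (a(c) = -13*c + (c + c)*(c - 5) = -13*c + (2*c)*(-5 + c) = -13*c + 2*c*(-5 + c))
44*(199 + a(4/5 - 4/8)) - 291 = 44*(199 + (4/5 - 4/8)*(-23 + 2*(4/5 - 4/8))) - 291 = 44*(199 + (4*(1/5) - 4*1/8)*(-23 + 2*(4*(1/5) - 4*1/8))) - 291 = 44*(199 + (4/5 - 1/2)*(-23 + 2*(4/5 - 1/2))) - 291 = 44*(199 + 3*(-23 + 2*(3/10))/10) - 291 = 44*(199 + 3*(-23 + 3/5)/10) - 291 = 44*(199 + (3/10)*(-112/5)) - 291 = 44*(199 - 168/25) - 291 = 44*(4807/25) - 291 = 211508/25 - 291 = 204233/25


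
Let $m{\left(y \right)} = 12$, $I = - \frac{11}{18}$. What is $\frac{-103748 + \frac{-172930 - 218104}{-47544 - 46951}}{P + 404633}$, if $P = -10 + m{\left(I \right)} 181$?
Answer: $- \frac{9803276226}{38440093525} \approx -0.25503$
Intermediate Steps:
$I = - \frac{11}{18}$ ($I = \left(-11\right) \frac{1}{18} = - \frac{11}{18} \approx -0.61111$)
$P = 2162$ ($P = -10 + 12 \cdot 181 = -10 + 2172 = 2162$)
$\frac{-103748 + \frac{-172930 - 218104}{-47544 - 46951}}{P + 404633} = \frac{-103748 + \frac{-172930 - 218104}{-47544 - 46951}}{2162 + 404633} = \frac{-103748 - \frac{391034}{-94495}}{406795} = \left(-103748 - - \frac{391034}{94495}\right) \frac{1}{406795} = \left(-103748 + \frac{391034}{94495}\right) \frac{1}{406795} = \left(- \frac{9803276226}{94495}\right) \frac{1}{406795} = - \frac{9803276226}{38440093525}$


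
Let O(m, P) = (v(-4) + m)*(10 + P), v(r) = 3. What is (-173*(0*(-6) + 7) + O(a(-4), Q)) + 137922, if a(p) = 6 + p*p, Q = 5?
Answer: 137086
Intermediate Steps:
a(p) = 6 + p²
O(m, P) = (3 + m)*(10 + P)
(-173*(0*(-6) + 7) + O(a(-4), Q)) + 137922 = (-173*(0*(-6) + 7) + (30 + 3*5 + 10*(6 + (-4)²) + 5*(6 + (-4)²))) + 137922 = (-173*(0 + 7) + (30 + 15 + 10*(6 + 16) + 5*(6 + 16))) + 137922 = (-173*7 + (30 + 15 + 10*22 + 5*22)) + 137922 = (-1211 + (30 + 15 + 220 + 110)) + 137922 = (-1211 + 375) + 137922 = -836 + 137922 = 137086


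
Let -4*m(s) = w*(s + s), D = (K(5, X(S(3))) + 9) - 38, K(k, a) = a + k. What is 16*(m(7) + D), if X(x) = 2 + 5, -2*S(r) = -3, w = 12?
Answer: -944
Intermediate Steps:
S(r) = 3/2 (S(r) = -½*(-3) = 3/2)
X(x) = 7
D = -17 (D = ((7 + 5) + 9) - 38 = (12 + 9) - 38 = 21 - 38 = -17)
m(s) = -6*s (m(s) = -3*(s + s) = -3*2*s = -6*s)
16*(m(7) + D) = 16*(-6*7 - 17) = 16*(-42 - 17) = 16*(-59) = -944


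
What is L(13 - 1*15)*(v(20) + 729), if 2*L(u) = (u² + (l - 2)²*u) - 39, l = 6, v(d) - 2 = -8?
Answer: -48441/2 ≈ -24221.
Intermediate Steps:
v(d) = -6 (v(d) = 2 - 8 = -6)
L(u) = -39/2 + u²/2 + 8*u (L(u) = ((u² + (6 - 2)²*u) - 39)/2 = ((u² + 4²*u) - 39)/2 = ((u² + 16*u) - 39)/2 = (-39 + u² + 16*u)/2 = -39/2 + u²/2 + 8*u)
L(13 - 1*15)*(v(20) + 729) = (-39/2 + (13 - 1*15)²/2 + 8*(13 - 1*15))*(-6 + 729) = (-39/2 + (13 - 15)²/2 + 8*(13 - 15))*723 = (-39/2 + (½)*(-2)² + 8*(-2))*723 = (-39/2 + (½)*4 - 16)*723 = (-39/2 + 2 - 16)*723 = -67/2*723 = -48441/2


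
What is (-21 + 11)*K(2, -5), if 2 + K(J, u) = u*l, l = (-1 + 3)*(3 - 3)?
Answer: 20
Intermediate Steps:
l = 0 (l = 2*0 = 0)
K(J, u) = -2 (K(J, u) = -2 + u*0 = -2 + 0 = -2)
(-21 + 11)*K(2, -5) = (-21 + 11)*(-2) = -10*(-2) = 20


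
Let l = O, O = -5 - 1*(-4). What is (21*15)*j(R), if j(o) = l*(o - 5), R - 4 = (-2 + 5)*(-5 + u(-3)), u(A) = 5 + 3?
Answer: -2520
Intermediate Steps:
u(A) = 8
R = 13 (R = 4 + (-2 + 5)*(-5 + 8) = 4 + 3*3 = 4 + 9 = 13)
O = -1 (O = -5 + 4 = -1)
l = -1
j(o) = 5 - o (j(o) = -(o - 5) = -(-5 + o) = 5 - o)
(21*15)*j(R) = (21*15)*(5 - 1*13) = 315*(5 - 13) = 315*(-8) = -2520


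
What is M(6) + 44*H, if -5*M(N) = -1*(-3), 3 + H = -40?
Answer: -9463/5 ≈ -1892.6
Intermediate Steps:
H = -43 (H = -3 - 40 = -43)
M(N) = -⅗ (M(N) = -(-1)*(-3)/5 = -⅕*3 = -⅗)
M(6) + 44*H = -⅗ + 44*(-43) = -⅗ - 1892 = -9463/5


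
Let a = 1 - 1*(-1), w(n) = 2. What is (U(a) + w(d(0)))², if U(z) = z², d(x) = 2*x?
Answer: 36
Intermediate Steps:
a = 2 (a = 1 + 1 = 2)
(U(a) + w(d(0)))² = (2² + 2)² = (4 + 2)² = 6² = 36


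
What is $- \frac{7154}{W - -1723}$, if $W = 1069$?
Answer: $- \frac{3577}{1396} \approx -2.5623$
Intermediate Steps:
$- \frac{7154}{W - -1723} = - \frac{7154}{1069 - -1723} = - \frac{7154}{1069 + 1723} = - \frac{7154}{2792} = \left(-7154\right) \frac{1}{2792} = - \frac{3577}{1396}$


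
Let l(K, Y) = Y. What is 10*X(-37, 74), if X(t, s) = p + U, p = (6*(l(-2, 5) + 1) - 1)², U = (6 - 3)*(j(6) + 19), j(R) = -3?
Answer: 12730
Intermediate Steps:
U = 48 (U = (6 - 3)*(-3 + 19) = 3*16 = 48)
p = 1225 (p = (6*(5 + 1) - 1)² = (6*6 - 1)² = (36 - 1)² = 35² = 1225)
X(t, s) = 1273 (X(t, s) = 1225 + 48 = 1273)
10*X(-37, 74) = 10*1273 = 12730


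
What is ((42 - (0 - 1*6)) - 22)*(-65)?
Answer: -1690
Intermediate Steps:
((42 - (0 - 1*6)) - 22)*(-65) = ((42 - (0 - 6)) - 22)*(-65) = ((42 - 1*(-6)) - 22)*(-65) = ((42 + 6) - 22)*(-65) = (48 - 22)*(-65) = 26*(-65) = -1690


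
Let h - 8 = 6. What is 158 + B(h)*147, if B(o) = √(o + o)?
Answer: 158 + 294*√7 ≈ 935.85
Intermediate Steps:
h = 14 (h = 8 + 6 = 14)
B(o) = √2*√o (B(o) = √(2*o) = √2*√o)
158 + B(h)*147 = 158 + (√2*√14)*147 = 158 + (2*√7)*147 = 158 + 294*√7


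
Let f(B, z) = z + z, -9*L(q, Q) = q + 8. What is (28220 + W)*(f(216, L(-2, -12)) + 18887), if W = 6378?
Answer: 1960218886/3 ≈ 6.5341e+8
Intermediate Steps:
L(q, Q) = -8/9 - q/9 (L(q, Q) = -(q + 8)/9 = -(8 + q)/9 = -8/9 - q/9)
f(B, z) = 2*z
(28220 + W)*(f(216, L(-2, -12)) + 18887) = (28220 + 6378)*(2*(-8/9 - ⅑*(-2)) + 18887) = 34598*(2*(-8/9 + 2/9) + 18887) = 34598*(2*(-⅔) + 18887) = 34598*(-4/3 + 18887) = 34598*(56657/3) = 1960218886/3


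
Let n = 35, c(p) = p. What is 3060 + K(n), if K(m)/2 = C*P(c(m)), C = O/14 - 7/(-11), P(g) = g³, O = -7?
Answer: 162285/11 ≈ 14753.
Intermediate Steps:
C = 3/22 (C = -7/14 - 7/(-11) = -7*1/14 - 7*(-1/11) = -½ + 7/11 = 3/22 ≈ 0.13636)
K(m) = 3*m³/11 (K(m) = 2*(3*m³/22) = 3*m³/11)
3060 + K(n) = 3060 + (3/11)*35³ = 3060 + (3/11)*42875 = 3060 + 128625/11 = 162285/11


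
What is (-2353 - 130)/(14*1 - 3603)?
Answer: 2483/3589 ≈ 0.69184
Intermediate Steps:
(-2353 - 130)/(14*1 - 3603) = -2483/(14 - 3603) = -2483/(-3589) = -2483*(-1/3589) = 2483/3589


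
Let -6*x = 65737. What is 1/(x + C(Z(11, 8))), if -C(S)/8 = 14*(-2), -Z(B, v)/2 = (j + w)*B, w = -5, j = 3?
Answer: -6/64393 ≈ -9.3178e-5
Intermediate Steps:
x = -65737/6 (x = -1/6*65737 = -65737/6 ≈ -10956.)
Z(B, v) = 4*B (Z(B, v) = -2*(3 - 5)*B = -(-4)*B = 4*B)
C(S) = 224 (C(S) = -112*(-2) = -8*(-28) = 224)
1/(x + C(Z(11, 8))) = 1/(-65737/6 + 224) = 1/(-64393/6) = -6/64393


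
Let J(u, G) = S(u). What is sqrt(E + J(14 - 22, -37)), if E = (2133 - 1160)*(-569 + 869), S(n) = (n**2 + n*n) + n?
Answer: 2*sqrt(73005) ≈ 540.39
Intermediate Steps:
S(n) = n + 2*n**2 (S(n) = (n**2 + n**2) + n = 2*n**2 + n = n + 2*n**2)
E = 291900 (E = 973*300 = 291900)
J(u, G) = u*(1 + 2*u)
sqrt(E + J(14 - 22, -37)) = sqrt(291900 + (14 - 22)*(1 + 2*(14 - 22))) = sqrt(291900 - 8*(1 + 2*(-8))) = sqrt(291900 - 8*(1 - 16)) = sqrt(291900 - 8*(-15)) = sqrt(291900 + 120) = sqrt(292020) = 2*sqrt(73005)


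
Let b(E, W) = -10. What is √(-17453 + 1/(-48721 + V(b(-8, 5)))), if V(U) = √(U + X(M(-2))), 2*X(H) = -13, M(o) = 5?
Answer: √((1700655228 - 17453*I*√66)/(-97442 + I*√66)) ≈ 0.e-11 - 132.11*I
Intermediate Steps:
X(H) = -13/2 (X(H) = (½)*(-13) = -13/2)
V(U) = √(-13/2 + U) (V(U) = √(U - 13/2) = √(-13/2 + U))
√(-17453 + 1/(-48721 + V(b(-8, 5)))) = √(-17453 + 1/(-48721 + √(-26 + 4*(-10))/2)) = √(-17453 + 1/(-48721 + √(-26 - 40)/2)) = √(-17453 + 1/(-48721 + √(-66)/2)) = √(-17453 + 1/(-48721 + (I*√66)/2)) = √(-17453 + 1/(-48721 + I*√66/2))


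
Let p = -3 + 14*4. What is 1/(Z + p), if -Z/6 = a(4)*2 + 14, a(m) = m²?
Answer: -1/223 ≈ -0.0044843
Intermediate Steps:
p = 53 (p = -3 + 56 = 53)
Z = -276 (Z = -6*(4²*2 + 14) = -6*(16*2 + 14) = -6*(32 + 14) = -6*46 = -276)
1/(Z + p) = 1/(-276 + 53) = 1/(-223) = -1/223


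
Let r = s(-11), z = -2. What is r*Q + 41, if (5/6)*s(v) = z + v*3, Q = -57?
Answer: 2435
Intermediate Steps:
s(v) = -12/5 + 18*v/5 (s(v) = 6*(-2 + v*3)/5 = 6*(-2 + 3*v)/5 = -12/5 + 18*v/5)
r = -42 (r = -12/5 + (18/5)*(-11) = -12/5 - 198/5 = -42)
r*Q + 41 = -42*(-57) + 41 = 2394 + 41 = 2435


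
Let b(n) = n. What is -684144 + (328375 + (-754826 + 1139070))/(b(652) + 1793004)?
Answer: -1227118277845/1793656 ≈ -6.8414e+5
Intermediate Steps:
-684144 + (328375 + (-754826 + 1139070))/(b(652) + 1793004) = -684144 + (328375 + (-754826 + 1139070))/(652 + 1793004) = -684144 + (328375 + 384244)/1793656 = -684144 + 712619*(1/1793656) = -684144 + 712619/1793656 = -1227118277845/1793656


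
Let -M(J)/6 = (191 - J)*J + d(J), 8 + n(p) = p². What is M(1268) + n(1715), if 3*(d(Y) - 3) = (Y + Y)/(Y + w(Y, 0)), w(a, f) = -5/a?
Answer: 17903082250989/1607819 ≈ 1.1135e+7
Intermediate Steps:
n(p) = -8 + p²
d(Y) = 3 + 2*Y/(3*(Y - 5/Y)) (d(Y) = 3 + ((Y + Y)/(Y - 5/Y))/3 = 3 + ((2*Y)/(Y - 5/Y))/3 = 3 + (2*Y/(Y - 5/Y))/3 = 3 + 2*Y/(3*(Y - 5/Y)))
M(J) = -6*J*(191 - J) - 2*(-45 + 11*J²)/(-5 + J²) (M(J) = -6*((191 - J)*J + (-45 + 11*J²)/(3*(-5 + J²))) = -6*(J*(191 - J) + (-45 + 11*J²)/(3*(-5 + J²))) = -6*J*(191 - J) - 2*(-45 + 11*J²)/(-5 + J²))
M(1268) + n(1715) = 2*(45 - 11*1268² + 3*1268*(-191 + 1268)*(-5 + 1268²))/(-5 + 1268²) + (-8 + 1715²) = 2*(45 - 11*1607824 + 3*1268*1077*(-5 + 1607824))/(-5 + 1607824) + (-8 + 2941225) = 2*(45 - 17686064 + 3*1268*1077*1607819)/1607819 + 2941217 = 2*(1/1607819)*(45 - 17686064 + 6587086523652) + 2941217 = 2*(1/1607819)*6587068837633 + 2941217 = 13174137675266/1607819 + 2941217 = 17903082250989/1607819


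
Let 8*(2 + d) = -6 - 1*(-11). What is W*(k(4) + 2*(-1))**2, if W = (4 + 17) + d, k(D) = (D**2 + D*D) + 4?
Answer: 45373/2 ≈ 22687.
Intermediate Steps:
k(D) = 4 + 2*D**2 (k(D) = (D**2 + D**2) + 4 = 2*D**2 + 4 = 4 + 2*D**2)
d = -11/8 (d = -2 + (-6 - 1*(-11))/8 = -2 + (-6 + 11)/8 = -2 + (1/8)*5 = -2 + 5/8 = -11/8 ≈ -1.3750)
W = 157/8 (W = (4 + 17) - 11/8 = 21 - 11/8 = 157/8 ≈ 19.625)
W*(k(4) + 2*(-1))**2 = 157*((4 + 2*4**2) + 2*(-1))**2/8 = 157*((4 + 2*16) - 2)**2/8 = 157*((4 + 32) - 2)**2/8 = 157*(36 - 2)**2/8 = (157/8)*34**2 = (157/8)*1156 = 45373/2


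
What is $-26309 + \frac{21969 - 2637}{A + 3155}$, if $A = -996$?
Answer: $- \frac{56781799}{2159} \approx -26300.0$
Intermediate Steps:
$-26309 + \frac{21969 - 2637}{A + 3155} = -26309 + \frac{21969 - 2637}{-996 + 3155} = -26309 + \frac{19332}{2159} = - \frac{56781799}{2159}$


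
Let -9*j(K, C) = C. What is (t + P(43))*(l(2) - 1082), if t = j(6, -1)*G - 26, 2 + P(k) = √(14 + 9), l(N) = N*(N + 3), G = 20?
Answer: 248704/9 - 1072*√23 ≈ 22493.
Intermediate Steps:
j(K, C) = -C/9
l(N) = N*(3 + N)
P(k) = -2 + √23 (P(k) = -2 + √(14 + 9) = -2 + √23)
t = -214/9 (t = -⅑*(-1)*20 - 26 = (⅑)*20 - 26 = 20/9 - 26 = -214/9 ≈ -23.778)
(t + P(43))*(l(2) - 1082) = (-214/9 + (-2 + √23))*(2*(3 + 2) - 1082) = (-232/9 + √23)*(2*5 - 1082) = (-232/9 + √23)*(10 - 1082) = (-232/9 + √23)*(-1072) = 248704/9 - 1072*√23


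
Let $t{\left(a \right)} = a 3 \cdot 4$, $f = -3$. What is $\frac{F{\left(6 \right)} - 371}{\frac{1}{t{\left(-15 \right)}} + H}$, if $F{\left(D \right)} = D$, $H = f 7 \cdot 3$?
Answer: $\frac{65700}{11341} \approx 5.7931$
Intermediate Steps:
$t{\left(a \right)} = 12 a$ ($t{\left(a \right)} = 3 a 4 = 12 a$)
$H = -63$ ($H = \left(-3\right) 7 \cdot 3 = \left(-21\right) 3 = -63$)
$\frac{F{\left(6 \right)} - 371}{\frac{1}{t{\left(-15 \right)}} + H} = \frac{6 - 371}{\frac{1}{12 \left(-15\right)} - 63} = - \frac{365}{\frac{1}{-180} - 63} = - \frac{365}{- \frac{1}{180} - 63} = - \frac{365}{- \frac{11341}{180}} = \left(-365\right) \left(- \frac{180}{11341}\right) = \frac{65700}{11341}$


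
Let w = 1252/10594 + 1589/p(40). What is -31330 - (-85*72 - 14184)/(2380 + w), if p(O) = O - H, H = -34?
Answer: -9828397160566/313790299 ≈ -31322.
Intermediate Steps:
p(O) = 34 + O (p(O) = O - 1*(-34) = O + 34 = 34 + O)
w = 8463257/391978 (w = 1252/10594 + 1589/(34 + 40) = 1252*(1/10594) + 1589/74 = 626/5297 + 1589*(1/74) = 626/5297 + 1589/74 = 8463257/391978 ≈ 21.591)
-31330 - (-85*72 - 14184)/(2380 + w) = -31330 - (-85*72 - 14184)/(2380 + 8463257/391978) = -31330 - (-6120 - 14184)/941370897/391978 = -31330 - (-20304)*391978/941370897 = -31330 - 1*(-2652907104/313790299) = -31330 + 2652907104/313790299 = -9828397160566/313790299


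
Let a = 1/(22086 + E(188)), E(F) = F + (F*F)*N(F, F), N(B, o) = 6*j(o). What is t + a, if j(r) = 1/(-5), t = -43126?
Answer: -4342529449/100694 ≈ -43126.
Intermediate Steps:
j(r) = -⅕
N(B, o) = -6/5 (N(B, o) = 6*(-⅕) = -6/5)
E(F) = F - 6*F²/5 (E(F) = F + (F*F)*(-6/5) = F + F²*(-6/5) = F - 6*F²/5)
a = -5/100694 (a = 1/(22086 + (⅕)*188*(5 - 6*188)) = 1/(22086 + (⅕)*188*(5 - 1128)) = 1/(22086 + (⅕)*188*(-1123)) = 1/(22086 - 211124/5) = 1/(-100694/5) = -5/100694 ≈ -4.9655e-5)
t + a = -43126 - 5/100694 = -4342529449/100694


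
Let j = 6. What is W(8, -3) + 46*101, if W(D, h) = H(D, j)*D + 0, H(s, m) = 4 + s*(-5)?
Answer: 4358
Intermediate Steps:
H(s, m) = 4 - 5*s
W(D, h) = D*(4 - 5*D) (W(D, h) = (4 - 5*D)*D + 0 = D*(4 - 5*D) + 0 = D*(4 - 5*D))
W(8, -3) + 46*101 = 8*(4 - 5*8) + 46*101 = 8*(4 - 40) + 4646 = 8*(-36) + 4646 = -288 + 4646 = 4358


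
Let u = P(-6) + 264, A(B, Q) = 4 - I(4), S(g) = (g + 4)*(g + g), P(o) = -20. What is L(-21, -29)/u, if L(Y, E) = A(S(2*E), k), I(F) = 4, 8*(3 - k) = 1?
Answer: 0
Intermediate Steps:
k = 23/8 (k = 3 - ⅛*1 = 3 - ⅛ = 23/8 ≈ 2.8750)
S(g) = 2*g*(4 + g) (S(g) = (4 + g)*(2*g) = 2*g*(4 + g))
A(B, Q) = 0 (A(B, Q) = 4 - 1*4 = 4 - 4 = 0)
u = 244 (u = -20 + 264 = 244)
L(Y, E) = 0
L(-21, -29)/u = 0/244 = 0*(1/244) = 0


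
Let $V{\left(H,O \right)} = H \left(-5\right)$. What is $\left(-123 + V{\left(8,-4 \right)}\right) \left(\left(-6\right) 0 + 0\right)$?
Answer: $0$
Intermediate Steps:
$V{\left(H,O \right)} = - 5 H$
$\left(-123 + V{\left(8,-4 \right)}\right) \left(\left(-6\right) 0 + 0\right) = \left(-123 - 40\right) \left(\left(-6\right) 0 + 0\right) = \left(-123 - 40\right) \left(0 + 0\right) = \left(-163\right) 0 = 0$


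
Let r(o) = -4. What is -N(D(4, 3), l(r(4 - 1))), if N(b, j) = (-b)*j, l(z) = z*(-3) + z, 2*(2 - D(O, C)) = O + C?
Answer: -12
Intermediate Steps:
D(O, C) = 2 - C/2 - O/2 (D(O, C) = 2 - (O + C)/2 = 2 - (C + O)/2 = 2 + (-C/2 - O/2) = 2 - C/2 - O/2)
l(z) = -2*z (l(z) = -3*z + z = -2*z)
N(b, j) = -b*j
-N(D(4, 3), l(r(4 - 1))) = -(-1)*(2 - 1/2*3 - 1/2*4)*(-2*(-4)) = -(-1)*(2 - 3/2 - 2)*8 = -(-1)*(-3)*8/2 = -1*12 = -12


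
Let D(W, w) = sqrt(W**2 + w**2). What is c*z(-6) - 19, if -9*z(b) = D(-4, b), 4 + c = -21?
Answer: -19 + 50*sqrt(13)/9 ≈ 1.0308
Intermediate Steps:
c = -25 (c = -4 - 21 = -25)
z(b) = -sqrt(16 + b**2)/9 (z(b) = -sqrt((-4)**2 + b**2)/9 = -sqrt(16 + b**2)/9)
c*z(-6) - 19 = -(-25)*sqrt(16 + (-6)**2)/9 - 19 = -(-25)*sqrt(16 + 36)/9 - 19 = -(-25)*sqrt(52)/9 - 19 = -(-25)*2*sqrt(13)/9 - 19 = -(-50)*sqrt(13)/9 - 19 = 50*sqrt(13)/9 - 19 = -19 + 50*sqrt(13)/9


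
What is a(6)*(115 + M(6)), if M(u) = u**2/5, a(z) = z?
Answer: 3666/5 ≈ 733.20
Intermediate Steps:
M(u) = u**2/5
a(6)*(115 + M(6)) = 6*(115 + (1/5)*6**2) = 6*(115 + (1/5)*36) = 6*(115 + 36/5) = 6*(611/5) = 3666/5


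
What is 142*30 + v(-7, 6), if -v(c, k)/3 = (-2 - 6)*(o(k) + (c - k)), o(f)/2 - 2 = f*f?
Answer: 5772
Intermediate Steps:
o(f) = 4 + 2*f² (o(f) = 4 + 2*(f*f) = 4 + 2*f²)
v(c, k) = 96 - 24*k + 24*c + 48*k² (v(c, k) = -3*(-2 - 6)*((4 + 2*k²) + (c - k)) = -(-24)*(4 + c - k + 2*k²) = -3*(-32 - 16*k² - 8*c + 8*k) = 96 - 24*k + 24*c + 48*k²)
142*30 + v(-7, 6) = 142*30 + (96 - 24*6 + 24*(-7) + 48*6²) = 4260 + (96 - 144 - 168 + 48*36) = 4260 + (96 - 144 - 168 + 1728) = 4260 + 1512 = 5772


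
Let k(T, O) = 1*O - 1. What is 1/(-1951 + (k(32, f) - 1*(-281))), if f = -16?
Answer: -1/1687 ≈ -0.00059277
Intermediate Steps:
k(T, O) = -1 + O (k(T, O) = O - 1 = -1 + O)
1/(-1951 + (k(32, f) - 1*(-281))) = 1/(-1951 + ((-1 - 16) - 1*(-281))) = 1/(-1951 + (-17 + 281)) = 1/(-1951 + 264) = 1/(-1687) = -1/1687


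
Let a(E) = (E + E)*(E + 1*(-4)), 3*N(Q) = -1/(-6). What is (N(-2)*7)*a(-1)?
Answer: 35/9 ≈ 3.8889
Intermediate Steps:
N(Q) = 1/18 (N(Q) = (-1/(-6))/3 = (-1*(-1/6))/3 = (1/3)*(1/6) = 1/18)
a(E) = 2*E*(-4 + E) (a(E) = (2*E)*(E - 4) = (2*E)*(-4 + E) = 2*E*(-4 + E))
(N(-2)*7)*a(-1) = ((1/18)*7)*(2*(-1)*(-4 - 1)) = 7*(2*(-1)*(-5))/18 = (7/18)*10 = 35/9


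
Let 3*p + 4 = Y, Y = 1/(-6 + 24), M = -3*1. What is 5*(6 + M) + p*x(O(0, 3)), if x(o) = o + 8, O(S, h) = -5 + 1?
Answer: 263/27 ≈ 9.7407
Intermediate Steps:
O(S, h) = -4
M = -3
Y = 1/18 ≈ 0.055556
p = -71/54 (p = -4/3 + (1/3)*(1/18) = -4/3 + 1/54 = -71/54 ≈ -1.3148)
x(o) = 8 + o
5*(6 + M) + p*x(O(0, 3)) = 5*(6 - 3) - 71*(8 - 4)/54 = 5*3 - 71/54*4 = 15 - 142/27 = 263/27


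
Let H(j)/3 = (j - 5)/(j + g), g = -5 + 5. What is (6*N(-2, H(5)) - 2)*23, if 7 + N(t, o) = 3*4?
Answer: 644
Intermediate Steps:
g = 0
H(j) = 3*(-5 + j)/j (H(j) = 3*((j - 5)/(j + 0)) = 3*((-5 + j)/j) = 3*(-5 + j)/j)
N(t, o) = 5 (N(t, o) = -7 + 3*4 = -7 + 12 = 5)
(6*N(-2, H(5)) - 2)*23 = (6*5 - 2)*23 = (30 - 2)*23 = 28*23 = 644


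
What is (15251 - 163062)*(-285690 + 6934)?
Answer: 41203203116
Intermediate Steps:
(15251 - 163062)*(-285690 + 6934) = -147811*(-278756) = 41203203116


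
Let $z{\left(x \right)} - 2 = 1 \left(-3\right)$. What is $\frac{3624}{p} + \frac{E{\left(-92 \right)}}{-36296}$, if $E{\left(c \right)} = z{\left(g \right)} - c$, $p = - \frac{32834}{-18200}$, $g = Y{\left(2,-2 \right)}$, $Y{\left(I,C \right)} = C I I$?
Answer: $\frac{92075577881}{45836264} \approx 2008.8$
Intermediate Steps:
$Y{\left(I,C \right)} = C I^{2}$
$g = -8$ ($g = - 2 \cdot 2^{2} = \left(-2\right) 4 = -8$)
$p = \frac{16417}{9100}$ ($p = \left(-32834\right) \left(- \frac{1}{18200}\right) = \frac{16417}{9100} \approx 1.8041$)
$z{\left(x \right)} = -1$ ($z{\left(x \right)} = 2 + 1 \left(-3\right) = 2 - 3 = -1$)
$E{\left(c \right)} = -1 - c$
$\frac{3624}{p} + \frac{E{\left(-92 \right)}}{-36296} = \frac{3624}{\frac{16417}{9100}} + \frac{-1 - -92}{-36296} = 3624 \cdot \frac{9100}{16417} + \left(-1 + 92\right) \left(- \frac{1}{36296}\right) = \frac{32978400}{16417} + 91 \left(- \frac{1}{36296}\right) = \frac{32978400}{16417} - \frac{7}{2792} = \frac{92075577881}{45836264}$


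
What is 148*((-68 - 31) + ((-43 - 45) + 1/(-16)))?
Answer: -110741/4 ≈ -27685.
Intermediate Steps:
148*((-68 - 31) + ((-43 - 45) + 1/(-16))) = 148*(-99 + (-88 - 1/16)) = 148*(-99 - 1409/16) = 148*(-2993/16) = -110741/4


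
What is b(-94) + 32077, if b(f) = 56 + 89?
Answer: 32222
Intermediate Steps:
b(f) = 145
b(-94) + 32077 = 145 + 32077 = 32222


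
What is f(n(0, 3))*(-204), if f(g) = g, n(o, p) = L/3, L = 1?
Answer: -68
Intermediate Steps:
n(o, p) = 1/3
f(n(0, 3))*(-204) = (1/3)*(-204) = -68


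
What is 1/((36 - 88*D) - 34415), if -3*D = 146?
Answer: -3/90289 ≈ -3.3227e-5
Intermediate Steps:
D = -146/3 (D = -⅓*146 = -146/3 ≈ -48.667)
1/((36 - 88*D) - 34415) = 1/((36 - 88*(-146/3)) - 34415) = 1/((36 + 12848/3) - 34415) = 1/(12956/3 - 34415) = 1/(-90289/3) = -3/90289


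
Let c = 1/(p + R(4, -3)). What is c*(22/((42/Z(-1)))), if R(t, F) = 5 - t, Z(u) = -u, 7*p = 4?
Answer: ⅓ ≈ 0.33333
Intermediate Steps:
p = 4/7 (p = (⅐)*4 = 4/7 ≈ 0.57143)
c = 7/11 (c = 1/(4/7 + (5 - 1*4)) = 1/(4/7 + (5 - 4)) = 1/(4/7 + 1) = 1/(11/7) = 7/11 ≈ 0.63636)
c*(22/((42/Z(-1)))) = 7*(22/((42/((-1*(-1))))))/11 = 7*(22/((42/1)))/11 = 7*(22/((42*1)))/11 = 7*(22/42)/11 = 7*(22*(1/42))/11 = (7/11)*(11/21) = ⅓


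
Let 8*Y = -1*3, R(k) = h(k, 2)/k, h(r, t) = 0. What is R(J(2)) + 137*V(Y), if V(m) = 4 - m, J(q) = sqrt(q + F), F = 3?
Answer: 4795/8 ≈ 599.38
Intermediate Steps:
J(q) = sqrt(3 + q) (J(q) = sqrt(q + 3) = sqrt(3 + q))
R(k) = 0 (R(k) = 0/k = 0)
Y = -3/8 (Y = (-1*3)/8 = (1/8)*(-3) = -3/8 ≈ -0.37500)
R(J(2)) + 137*V(Y) = 0 + 137*(4 - 1*(-3/8)) = 0 + 137*(4 + 3/8) = 0 + 137*(35/8) = 0 + 4795/8 = 4795/8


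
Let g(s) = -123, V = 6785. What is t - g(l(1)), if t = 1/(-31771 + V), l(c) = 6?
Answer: 3073277/24986 ≈ 123.00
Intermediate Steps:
t = -1/24986 (t = 1/(-31771 + 6785) = 1/(-24986) = -1/24986 ≈ -4.0022e-5)
t - g(l(1)) = -1/24986 - 1*(-123) = -1/24986 + 123 = 3073277/24986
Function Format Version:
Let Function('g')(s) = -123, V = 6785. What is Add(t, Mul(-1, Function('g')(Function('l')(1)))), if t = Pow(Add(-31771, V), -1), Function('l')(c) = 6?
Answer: Rational(3073277, 24986) ≈ 123.00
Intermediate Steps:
t = Rational(-1, 24986) (t = Pow(Add(-31771, 6785), -1) = Pow(-24986, -1) = Rational(-1, 24986) ≈ -4.0022e-5)
Add(t, Mul(-1, Function('g')(Function('l')(1)))) = Add(Rational(-1, 24986), Mul(-1, -123)) = Add(Rational(-1, 24986), 123) = Rational(3073277, 24986)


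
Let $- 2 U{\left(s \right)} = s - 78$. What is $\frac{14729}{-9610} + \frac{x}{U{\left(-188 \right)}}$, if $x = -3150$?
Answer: $- \frac{4604351}{182590} \approx -25.217$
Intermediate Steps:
$U{\left(s \right)} = 39 - \frac{s}{2}$ ($U{\left(s \right)} = - \frac{s - 78}{2} = - \frac{-78 + s}{2} = 39 - \frac{s}{2}$)
$\frac{14729}{-9610} + \frac{x}{U{\left(-188 \right)}} = \frac{14729}{-9610} - \frac{3150}{39 - -94} = 14729 \left(- \frac{1}{9610}\right) - \frac{3150}{39 + 94} = - \frac{14729}{9610} - \frac{3150}{133} = - \frac{14729}{9610} - \frac{450}{19} = - \frac{4604351}{182590}$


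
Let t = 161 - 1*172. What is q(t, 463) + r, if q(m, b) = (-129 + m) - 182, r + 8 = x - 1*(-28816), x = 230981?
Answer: 259467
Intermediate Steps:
t = -11 (t = 161 - 172 = -11)
r = 259789 (r = -8 + (230981 - 1*(-28816)) = -8 + (230981 + 28816) = -8 + 259797 = 259789)
q(m, b) = -311 + m
q(t, 463) + r = (-311 - 11) + 259789 = -322 + 259789 = 259467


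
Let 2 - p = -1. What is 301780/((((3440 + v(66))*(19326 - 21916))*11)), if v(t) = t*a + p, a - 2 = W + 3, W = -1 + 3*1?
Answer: -30178/11125345 ≈ -0.0027125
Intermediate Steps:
W = 2 (W = -1 + 3 = 2)
p = 3 (p = 2 - 1*(-1) = 2 + 1 = 3)
a = 7 (a = 2 + (2 + 3) = 2 + 5 = 7)
v(t) = 3 + 7*t (v(t) = t*7 + 3 = 7*t + 3 = 3 + 7*t)
301780/((((3440 + v(66))*(19326 - 21916))*11)) = 301780/((((3440 + (3 + 7*66))*(19326 - 21916))*11)) = 301780/((((3440 + (3 + 462))*(-2590))*11)) = 301780/((((3440 + 465)*(-2590))*11)) = 301780/(((3905*(-2590))*11)) = 301780/((-10113950*11)) = 301780/(-111253450) = 301780*(-1/111253450) = -30178/11125345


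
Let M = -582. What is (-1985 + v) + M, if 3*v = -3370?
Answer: -11071/3 ≈ -3690.3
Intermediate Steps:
v = -3370/3 (v = (⅓)*(-3370) = -3370/3 ≈ -1123.3)
(-1985 + v) + M = (-1985 - 3370/3) - 582 = -9325/3 - 582 = -11071/3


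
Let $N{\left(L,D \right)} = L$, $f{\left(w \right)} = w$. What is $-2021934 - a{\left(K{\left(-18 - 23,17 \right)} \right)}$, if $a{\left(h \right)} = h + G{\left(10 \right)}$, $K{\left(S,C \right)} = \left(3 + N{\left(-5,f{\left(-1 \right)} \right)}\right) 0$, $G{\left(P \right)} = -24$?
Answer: $-2021910$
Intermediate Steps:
$K{\left(S,C \right)} = 0$ ($K{\left(S,C \right)} = \left(3 - 5\right) 0 = \left(-2\right) 0 = 0$)
$a{\left(h \right)} = -24 + h$ ($a{\left(h \right)} = h - 24 = -24 + h$)
$-2021934 - a{\left(K{\left(-18 - 23,17 \right)} \right)} = -2021934 - \left(-24 + 0\right) = -2021934 - -24 = -2021934 + 24 = -2021910$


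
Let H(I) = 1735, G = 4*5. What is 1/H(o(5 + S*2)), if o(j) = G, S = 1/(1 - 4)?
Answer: 1/1735 ≈ 0.00057637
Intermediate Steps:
S = -⅓ (S = 1/(-3) = -⅓ ≈ -0.33333)
G = 20
o(j) = 20
1/H(o(5 + S*2)) = 1/1735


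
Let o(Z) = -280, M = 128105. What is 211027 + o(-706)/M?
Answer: 5406722711/25621 ≈ 2.1103e+5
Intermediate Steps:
211027 + o(-706)/M = 211027 - 280/128105 = 211027 - 280*1/128105 = 211027 - 56/25621 = 5406722711/25621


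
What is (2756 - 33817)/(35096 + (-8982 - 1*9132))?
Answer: -31061/16982 ≈ -1.8291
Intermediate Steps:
(2756 - 33817)/(35096 + (-8982 - 1*9132)) = -31061/(35096 + (-8982 - 9132)) = -31061/(35096 - 18114) = -31061/16982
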